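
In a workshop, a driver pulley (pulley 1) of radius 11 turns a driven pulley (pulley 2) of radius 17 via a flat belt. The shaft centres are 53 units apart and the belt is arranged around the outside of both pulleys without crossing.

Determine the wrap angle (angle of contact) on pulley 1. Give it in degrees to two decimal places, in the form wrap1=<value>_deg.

wrap1=167.00_deg

open belt: β = asin((r2−r1)/C) = asin(6/53) = 6.5002°
wrap1 = π − 2β = 166.9995°
wrap2 = π + 2β = 193.0005°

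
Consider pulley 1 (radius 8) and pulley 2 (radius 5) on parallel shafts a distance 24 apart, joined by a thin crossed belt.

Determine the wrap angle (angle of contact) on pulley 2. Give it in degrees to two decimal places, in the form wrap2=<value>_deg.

crossed belt: β = asin((r1+r2)/C) = asin(13/24) = 32.7972°
wrap1 = wrap2 = π + 2β = 245.5943°

wrap2=245.59_deg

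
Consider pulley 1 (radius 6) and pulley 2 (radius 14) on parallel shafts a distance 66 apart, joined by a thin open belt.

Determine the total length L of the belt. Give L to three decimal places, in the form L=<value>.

open belt: β = asin((r2−r1)/C) = asin(8/66) = 6.9621°
wrap1 = π − 2β = 166.0759°
wrap2 = π + 2β = 193.9241°
tangent length = C·cosβ = 65.5134
L = r1·wrap1 + r2·wrap2 + 2·C·cosβ = 6·2.8986 + 14·3.3846 + 2·65.5134 = 195.8027

L=195.803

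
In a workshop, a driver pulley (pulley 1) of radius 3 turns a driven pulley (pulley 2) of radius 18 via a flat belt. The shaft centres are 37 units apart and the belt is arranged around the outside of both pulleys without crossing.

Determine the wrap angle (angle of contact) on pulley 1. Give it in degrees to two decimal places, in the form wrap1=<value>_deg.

open belt: β = asin((r2−r1)/C) = asin(15/37) = 23.9165°
wrap1 = π − 2β = 132.1669°
wrap2 = π + 2β = 227.8331°

wrap1=132.17_deg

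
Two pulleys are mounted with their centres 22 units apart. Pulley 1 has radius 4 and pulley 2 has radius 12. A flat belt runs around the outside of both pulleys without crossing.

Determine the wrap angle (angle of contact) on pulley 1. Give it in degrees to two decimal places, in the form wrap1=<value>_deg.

wrap1=137.35_deg

open belt: β = asin((r2−r1)/C) = asin(8/22) = 21.3237°
wrap1 = π − 2β = 137.3526°
wrap2 = π + 2β = 222.6474°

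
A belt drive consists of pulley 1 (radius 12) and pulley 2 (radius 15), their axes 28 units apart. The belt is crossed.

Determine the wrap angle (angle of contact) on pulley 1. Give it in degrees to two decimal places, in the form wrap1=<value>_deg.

wrap1=329.28_deg

crossed belt: β = asin((r1+r2)/C) = asin(27/28) = 74.6411°
wrap1 = wrap2 = π + 2β = 329.2822°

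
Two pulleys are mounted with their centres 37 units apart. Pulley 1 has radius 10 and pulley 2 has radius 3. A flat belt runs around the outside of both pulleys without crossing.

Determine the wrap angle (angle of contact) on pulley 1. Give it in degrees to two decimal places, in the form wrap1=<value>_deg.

open belt: β = asin((r2−r1)/C) = asin(-7/37) = -10.9055°
wrap1 = π − 2β = 201.8109°
wrap2 = π + 2β = 158.1891°

wrap1=201.81_deg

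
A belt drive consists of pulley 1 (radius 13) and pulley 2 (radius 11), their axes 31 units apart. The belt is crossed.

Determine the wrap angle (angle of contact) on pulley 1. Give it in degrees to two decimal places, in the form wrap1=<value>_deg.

wrap1=281.46_deg

crossed belt: β = asin((r1+r2)/C) = asin(24/31) = 50.7320°
wrap1 = wrap2 = π + 2β = 281.4639°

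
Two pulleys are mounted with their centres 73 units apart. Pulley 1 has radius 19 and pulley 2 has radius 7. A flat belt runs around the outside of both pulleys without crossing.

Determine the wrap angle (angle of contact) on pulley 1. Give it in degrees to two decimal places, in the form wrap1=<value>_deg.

wrap1=198.92_deg

open belt: β = asin((r2−r1)/C) = asin(-12/73) = -9.4614°
wrap1 = π − 2β = 198.9229°
wrap2 = π + 2β = 161.0771°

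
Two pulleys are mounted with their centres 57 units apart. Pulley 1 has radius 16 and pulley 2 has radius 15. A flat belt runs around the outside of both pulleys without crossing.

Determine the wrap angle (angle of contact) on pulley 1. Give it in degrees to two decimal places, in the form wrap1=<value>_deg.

wrap1=182.01_deg

open belt: β = asin((r2−r1)/C) = asin(-1/57) = -1.0052°
wrap1 = π − 2β = 182.0105°
wrap2 = π + 2β = 177.9895°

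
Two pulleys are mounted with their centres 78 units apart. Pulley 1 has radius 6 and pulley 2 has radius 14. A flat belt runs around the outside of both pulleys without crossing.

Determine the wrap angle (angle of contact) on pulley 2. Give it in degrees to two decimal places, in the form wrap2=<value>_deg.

open belt: β = asin((r2−r1)/C) = asin(8/78) = 5.8868°
wrap1 = π − 2β = 168.2263°
wrap2 = π + 2β = 191.7737°

wrap2=191.77_deg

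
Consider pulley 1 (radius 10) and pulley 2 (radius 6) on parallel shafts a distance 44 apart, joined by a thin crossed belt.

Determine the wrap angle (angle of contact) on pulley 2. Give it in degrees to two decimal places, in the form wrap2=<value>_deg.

wrap2=222.65_deg

crossed belt: β = asin((r1+r2)/C) = asin(16/44) = 21.3237°
wrap1 = wrap2 = π + 2β = 222.6474°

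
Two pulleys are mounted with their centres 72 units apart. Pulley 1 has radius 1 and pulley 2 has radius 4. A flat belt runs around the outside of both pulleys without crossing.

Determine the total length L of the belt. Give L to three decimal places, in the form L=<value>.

open belt: β = asin((r2−r1)/C) = asin(3/72) = 2.3880°
wrap1 = π − 2β = 175.2240°
wrap2 = π + 2β = 184.7760°
tangent length = C·cosβ = 71.9375
L = r1·wrap1 + r2·wrap2 + 2·C·cosβ = 1·3.0582 + 4·3.2250 + 2·71.9375 = 159.8330

L=159.833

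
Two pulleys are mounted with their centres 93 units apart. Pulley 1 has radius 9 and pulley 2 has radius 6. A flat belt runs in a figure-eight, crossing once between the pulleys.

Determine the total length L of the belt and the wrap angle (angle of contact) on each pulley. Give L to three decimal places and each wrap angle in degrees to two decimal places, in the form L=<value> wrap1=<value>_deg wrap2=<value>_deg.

L=235.549 wrap1=198.56_deg wrap2=198.56_deg

crossed belt: β = asin((r1+r2)/C) = asin(15/93) = 9.2818°
wrap1 = wrap2 = π + 2β = 198.5636°
tangent length = C·cosβ = 91.7824
L = (r1+r2)·wrap + 2·C·cosβ = 15·3.4656 + 2·91.7824 = 235.5485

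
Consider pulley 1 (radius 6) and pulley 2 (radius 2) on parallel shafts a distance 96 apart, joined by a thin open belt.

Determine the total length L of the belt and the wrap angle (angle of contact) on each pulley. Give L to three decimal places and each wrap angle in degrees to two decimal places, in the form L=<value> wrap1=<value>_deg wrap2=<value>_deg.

L=217.299 wrap1=184.78_deg wrap2=175.22_deg

open belt: β = asin((r2−r1)/C) = asin(-4/96) = -2.3880°
wrap1 = π − 2β = 184.7760°
wrap2 = π + 2β = 175.2240°
tangent length = C·cosβ = 95.9166
L = r1·wrap1 + r2·wrap2 + 2·C·cosβ = 6·3.2250 + 2·3.0582 + 2·95.9166 = 217.2994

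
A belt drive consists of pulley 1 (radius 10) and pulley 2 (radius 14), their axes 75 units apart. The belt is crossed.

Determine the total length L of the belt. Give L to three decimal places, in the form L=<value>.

crossed belt: β = asin((r1+r2)/C) = asin(24/75) = 18.6629°
wrap1 = wrap2 = π + 2β = 217.3258°
tangent length = C·cosβ = 71.0563
L = (r1+r2)·wrap + 2·C·cosβ = 24·3.7931 + 2·71.0563 = 233.1459

L=233.146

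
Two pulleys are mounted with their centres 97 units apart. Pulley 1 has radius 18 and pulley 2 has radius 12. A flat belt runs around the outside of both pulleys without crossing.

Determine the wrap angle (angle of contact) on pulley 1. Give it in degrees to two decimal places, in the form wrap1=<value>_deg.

open belt: β = asin((r2−r1)/C) = asin(-6/97) = -3.5463°
wrap1 = π − 2β = 187.0927°
wrap2 = π + 2β = 172.9073°

wrap1=187.09_deg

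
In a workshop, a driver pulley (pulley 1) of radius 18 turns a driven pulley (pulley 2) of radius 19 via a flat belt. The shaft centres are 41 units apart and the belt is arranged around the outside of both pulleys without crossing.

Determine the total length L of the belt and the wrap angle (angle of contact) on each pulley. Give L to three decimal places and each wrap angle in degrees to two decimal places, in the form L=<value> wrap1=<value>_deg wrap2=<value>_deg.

open belt: β = asin((r2−r1)/C) = asin(1/41) = 1.3976°
wrap1 = π − 2β = 177.2048°
wrap2 = π + 2β = 182.7952°
tangent length = C·cosβ = 40.9878
L = r1·wrap1 + r2·wrap2 + 2·C·cosβ = 18·3.0928 + 19·3.1904 + 2·40.9878 = 198.2633

L=198.263 wrap1=177.20_deg wrap2=182.80_deg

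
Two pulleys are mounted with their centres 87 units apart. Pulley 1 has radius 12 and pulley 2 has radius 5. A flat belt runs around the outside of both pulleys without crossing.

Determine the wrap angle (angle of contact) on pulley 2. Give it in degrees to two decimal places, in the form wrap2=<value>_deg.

wrap2=170.77_deg

open belt: β = asin((r2−r1)/C) = asin(-7/87) = -4.6150°
wrap1 = π − 2β = 189.2300°
wrap2 = π + 2β = 170.7700°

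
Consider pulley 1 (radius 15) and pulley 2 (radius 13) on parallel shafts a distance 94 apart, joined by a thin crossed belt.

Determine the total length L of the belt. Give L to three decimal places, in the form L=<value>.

crossed belt: β = asin((r1+r2)/C) = asin(28/94) = 17.3299°
wrap1 = wrap2 = π + 2β = 214.6597°
tangent length = C·cosβ = 89.7329
L = (r1+r2)·wrap + 2·C·cosβ = 28·3.7465 + 2·89.7329 = 284.3684

L=284.368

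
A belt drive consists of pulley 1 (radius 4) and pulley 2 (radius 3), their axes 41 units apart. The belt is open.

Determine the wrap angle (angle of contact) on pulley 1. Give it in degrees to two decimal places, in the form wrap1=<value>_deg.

open belt: β = asin((r2−r1)/C) = asin(-1/41) = -1.3976°
wrap1 = π − 2β = 182.7952°
wrap2 = π + 2β = 177.2048°

wrap1=182.80_deg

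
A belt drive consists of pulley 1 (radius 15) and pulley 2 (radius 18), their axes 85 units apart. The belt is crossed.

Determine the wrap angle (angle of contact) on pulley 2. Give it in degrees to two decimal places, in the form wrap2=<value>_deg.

wrap2=225.69_deg

crossed belt: β = asin((r1+r2)/C) = asin(33/85) = 22.8447°
wrap1 = wrap2 = π + 2β = 225.6895°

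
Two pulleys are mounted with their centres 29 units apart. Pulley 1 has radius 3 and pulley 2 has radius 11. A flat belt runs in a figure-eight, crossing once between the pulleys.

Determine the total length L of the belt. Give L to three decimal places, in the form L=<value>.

L=108.882

crossed belt: β = asin((r1+r2)/C) = asin(14/29) = 28.8657°
wrap1 = wrap2 = π + 2β = 237.7315°
tangent length = C·cosβ = 25.3969
L = (r1+r2)·wrap + 2·C·cosβ = 14·4.1492 + 2·25.3969 = 108.8825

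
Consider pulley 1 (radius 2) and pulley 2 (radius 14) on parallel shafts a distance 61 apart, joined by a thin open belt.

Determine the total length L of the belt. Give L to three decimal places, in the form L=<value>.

open belt: β = asin((r2−r1)/C) = asin(12/61) = 11.3453°
wrap1 = π − 2β = 157.3094°
wrap2 = π + 2β = 202.6906°
tangent length = C·cosβ = 59.8080
L = r1·wrap1 + r2·wrap2 + 2·C·cosβ = 2·2.7456 + 14·3.5376 + 2·59.8080 = 174.6338

L=174.634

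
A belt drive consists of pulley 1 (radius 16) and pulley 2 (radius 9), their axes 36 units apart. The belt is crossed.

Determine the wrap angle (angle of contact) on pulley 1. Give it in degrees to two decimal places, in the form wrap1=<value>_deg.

wrap1=267.97_deg

crossed belt: β = asin((r1+r2)/C) = asin(25/36) = 43.9830°
wrap1 = wrap2 = π + 2β = 267.9659°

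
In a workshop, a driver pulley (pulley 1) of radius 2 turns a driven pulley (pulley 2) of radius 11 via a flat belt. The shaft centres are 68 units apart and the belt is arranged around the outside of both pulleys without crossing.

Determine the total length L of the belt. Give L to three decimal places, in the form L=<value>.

L=178.034

open belt: β = asin((r2−r1)/C) = asin(9/68) = 7.6056°
wrap1 = π − 2β = 164.7888°
wrap2 = π + 2β = 195.2112°
tangent length = C·cosβ = 67.4018
L = r1·wrap1 + r2·wrap2 + 2·C·cosβ = 2·2.8761 + 11·3.4071 + 2·67.4018 = 178.0336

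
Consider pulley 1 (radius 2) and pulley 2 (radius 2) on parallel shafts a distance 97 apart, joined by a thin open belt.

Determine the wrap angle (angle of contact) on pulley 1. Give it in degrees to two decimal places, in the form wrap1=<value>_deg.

open belt: β = asin((r2−r1)/C) = asin(0/97) = 0.0000°
wrap1 = π − 2β = 180.0000°
wrap2 = π + 2β = 180.0000°

wrap1=180.00_deg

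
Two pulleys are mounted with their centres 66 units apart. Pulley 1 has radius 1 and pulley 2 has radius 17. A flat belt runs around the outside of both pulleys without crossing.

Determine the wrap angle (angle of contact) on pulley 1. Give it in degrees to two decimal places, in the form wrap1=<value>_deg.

open belt: β = asin((r2−r1)/C) = asin(16/66) = 14.0297°
wrap1 = π − 2β = 151.9407°
wrap2 = π + 2β = 208.0593°

wrap1=151.94_deg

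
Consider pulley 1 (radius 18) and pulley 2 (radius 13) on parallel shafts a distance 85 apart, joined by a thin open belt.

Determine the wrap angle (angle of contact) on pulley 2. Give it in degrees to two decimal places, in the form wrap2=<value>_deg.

wrap2=173.26_deg

open belt: β = asin((r2−r1)/C) = asin(-5/85) = -3.3723°
wrap1 = π − 2β = 186.7446°
wrap2 = π + 2β = 173.2554°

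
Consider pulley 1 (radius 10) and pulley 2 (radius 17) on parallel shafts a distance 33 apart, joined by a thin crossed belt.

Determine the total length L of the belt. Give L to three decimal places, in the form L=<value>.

crossed belt: β = asin((r1+r2)/C) = asin(27/33) = 54.9032°
wrap1 = wrap2 = π + 2β = 289.8064°
tangent length = C·cosβ = 18.9737
L = (r1+r2)·wrap + 2·C·cosβ = 27·5.0581 + 2·18.9737 = 174.5154

L=174.515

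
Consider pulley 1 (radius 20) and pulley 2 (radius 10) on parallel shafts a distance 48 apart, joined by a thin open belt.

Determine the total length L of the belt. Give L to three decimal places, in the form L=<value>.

open belt: β = asin((r2−r1)/C) = asin(-10/48) = -12.0247°
wrap1 = π − 2β = 204.0494°
wrap2 = π + 2β = 155.9506°
tangent length = C·cosβ = 46.9468
L = r1·wrap1 + r2·wrap2 + 2·C·cosβ = 20·3.5613 + 10·2.7219 + 2·46.9468 = 192.3387

L=192.339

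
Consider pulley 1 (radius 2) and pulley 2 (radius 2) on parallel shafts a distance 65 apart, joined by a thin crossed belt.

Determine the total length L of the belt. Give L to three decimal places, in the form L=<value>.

L=142.813

crossed belt: β = asin((r1+r2)/C) = asin(4/65) = 3.5281°
wrap1 = wrap2 = π + 2β = 187.0562°
tangent length = C·cosβ = 64.8768
L = (r1+r2)·wrap + 2·C·cosβ = 4·3.2647 + 2·64.8768 = 142.8126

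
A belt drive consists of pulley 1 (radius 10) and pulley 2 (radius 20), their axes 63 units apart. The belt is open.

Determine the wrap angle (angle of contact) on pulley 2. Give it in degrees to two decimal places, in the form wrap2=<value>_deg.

wrap2=198.27_deg

open belt: β = asin((r2−r1)/C) = asin(10/63) = 9.1332°
wrap1 = π − 2β = 161.7336°
wrap2 = π + 2β = 198.2664°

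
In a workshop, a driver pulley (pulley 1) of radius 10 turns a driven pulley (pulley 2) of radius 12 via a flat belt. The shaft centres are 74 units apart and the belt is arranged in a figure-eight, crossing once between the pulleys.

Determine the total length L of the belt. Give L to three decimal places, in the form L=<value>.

L=223.705

crossed belt: β = asin((r1+r2)/C) = asin(22/74) = 17.2953°
wrap1 = wrap2 = π + 2β = 214.5907°
tangent length = C·cosβ = 70.6541
L = (r1+r2)·wrap + 2·C·cosβ = 22·3.7453 + 2·70.6541 = 223.7051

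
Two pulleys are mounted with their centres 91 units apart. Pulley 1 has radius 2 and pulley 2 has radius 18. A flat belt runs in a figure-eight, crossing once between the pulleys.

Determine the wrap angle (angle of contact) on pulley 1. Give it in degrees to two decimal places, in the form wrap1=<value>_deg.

crossed belt: β = asin((r1+r2)/C) = asin(20/91) = 12.6961°
wrap1 = wrap2 = π + 2β = 205.3922°

wrap1=205.39_deg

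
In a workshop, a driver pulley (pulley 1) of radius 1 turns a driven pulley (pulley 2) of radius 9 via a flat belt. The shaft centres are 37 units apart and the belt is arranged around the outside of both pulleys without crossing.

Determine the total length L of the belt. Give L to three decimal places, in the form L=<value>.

L=107.152

open belt: β = asin((r2−r1)/C) = asin(8/37) = 12.4869°
wrap1 = π − 2β = 155.0262°
wrap2 = π + 2β = 204.9738°
tangent length = C·cosβ = 36.1248
L = r1·wrap1 + r2·wrap2 + 2·C·cosβ = 1·2.7057 + 9·3.5775 + 2·36.1248 = 107.1525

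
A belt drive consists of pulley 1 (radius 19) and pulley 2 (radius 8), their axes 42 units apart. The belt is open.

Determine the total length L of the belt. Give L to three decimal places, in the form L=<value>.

L=171.721

open belt: β = asin((r2−r1)/C) = asin(-11/42) = -15.1831°
wrap1 = π − 2β = 210.3662°
wrap2 = π + 2β = 149.6338°
tangent length = C·cosβ = 40.5339
L = r1·wrap1 + r2·wrap2 + 2·C·cosβ = 19·3.6716 + 8·2.6116 + 2·40.5339 = 171.7208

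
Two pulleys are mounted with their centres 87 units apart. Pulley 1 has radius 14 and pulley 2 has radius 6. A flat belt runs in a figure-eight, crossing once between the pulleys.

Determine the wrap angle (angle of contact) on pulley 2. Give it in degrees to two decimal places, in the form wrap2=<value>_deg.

crossed belt: β = asin((r1+r2)/C) = asin(20/87) = 13.2903°
wrap1 = wrap2 = π + 2β = 206.5806°

wrap2=206.58_deg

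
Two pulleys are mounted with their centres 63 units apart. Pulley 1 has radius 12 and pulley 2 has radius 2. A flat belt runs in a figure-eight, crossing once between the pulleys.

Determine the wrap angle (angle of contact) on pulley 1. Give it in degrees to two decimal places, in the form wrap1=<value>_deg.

wrap1=205.68_deg

crossed belt: β = asin((r1+r2)/C) = asin(14/63) = 12.8396°
wrap1 = wrap2 = π + 2β = 205.6792°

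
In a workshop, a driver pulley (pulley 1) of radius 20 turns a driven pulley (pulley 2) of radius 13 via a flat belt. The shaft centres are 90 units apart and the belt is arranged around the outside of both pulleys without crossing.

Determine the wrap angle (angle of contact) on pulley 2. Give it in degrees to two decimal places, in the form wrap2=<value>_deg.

wrap2=171.08_deg

open belt: β = asin((r2−r1)/C) = asin(-7/90) = -4.4608°
wrap1 = π − 2β = 188.9217°
wrap2 = π + 2β = 171.0783°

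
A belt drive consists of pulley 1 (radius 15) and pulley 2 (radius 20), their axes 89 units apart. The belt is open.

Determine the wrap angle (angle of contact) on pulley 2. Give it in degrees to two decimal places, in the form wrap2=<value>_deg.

open belt: β = asin((r2−r1)/C) = asin(5/89) = 3.2206°
wrap1 = π − 2β = 173.5589°
wrap2 = π + 2β = 186.4411°

wrap2=186.44_deg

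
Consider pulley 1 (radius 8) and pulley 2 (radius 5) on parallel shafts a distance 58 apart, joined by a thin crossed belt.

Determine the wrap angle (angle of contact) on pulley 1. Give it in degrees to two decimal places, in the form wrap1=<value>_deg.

crossed belt: β = asin((r1+r2)/C) = asin(13/58) = 12.9522°
wrap1 = wrap2 = π + 2β = 205.9044°

wrap1=205.90_deg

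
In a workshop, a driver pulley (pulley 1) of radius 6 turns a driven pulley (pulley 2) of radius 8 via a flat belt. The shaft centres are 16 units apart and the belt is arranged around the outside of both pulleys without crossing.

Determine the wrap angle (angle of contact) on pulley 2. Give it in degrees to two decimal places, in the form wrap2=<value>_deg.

open belt: β = asin((r2−r1)/C) = asin(2/16) = 7.1808°
wrap1 = π − 2β = 165.6385°
wrap2 = π + 2β = 194.3615°

wrap2=194.36_deg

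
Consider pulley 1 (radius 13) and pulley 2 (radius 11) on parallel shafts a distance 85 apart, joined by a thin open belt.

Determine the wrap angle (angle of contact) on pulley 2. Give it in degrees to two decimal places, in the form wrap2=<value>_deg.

wrap2=177.30_deg

open belt: β = asin((r2−r1)/C) = asin(-2/85) = -1.3483°
wrap1 = π − 2β = 182.6965°
wrap2 = π + 2β = 177.3035°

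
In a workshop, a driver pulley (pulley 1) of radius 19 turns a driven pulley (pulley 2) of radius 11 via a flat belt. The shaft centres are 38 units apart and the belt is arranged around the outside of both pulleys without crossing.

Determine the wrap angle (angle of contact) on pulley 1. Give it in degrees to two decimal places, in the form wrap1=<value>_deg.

wrap1=204.31_deg

open belt: β = asin((r2−r1)/C) = asin(-8/38) = -12.1532°
wrap1 = π − 2β = 204.3064°
wrap2 = π + 2β = 155.6936°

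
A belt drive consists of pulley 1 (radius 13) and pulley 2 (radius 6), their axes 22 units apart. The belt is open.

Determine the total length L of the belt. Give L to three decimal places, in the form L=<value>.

open belt: β = asin((r2−r1)/C) = asin(-7/22) = -18.5530°
wrap1 = π − 2β = 217.1060°
wrap2 = π + 2β = 142.8940°
tangent length = C·cosβ = 20.8567
L = r1·wrap1 + r2·wrap2 + 2·C·cosβ = 13·3.7892 + 6·2.4940 + 2·20.8567 = 105.9369

L=105.937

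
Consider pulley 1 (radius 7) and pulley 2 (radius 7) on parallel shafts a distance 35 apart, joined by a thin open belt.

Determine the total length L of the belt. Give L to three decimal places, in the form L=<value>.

L=113.982

open belt: β = asin((r2−r1)/C) = asin(0/35) = 0.0000°
wrap1 = π − 2β = 180.0000°
wrap2 = π + 2β = 180.0000°
tangent length = C·cosβ = 35.0000
L = r1·wrap1 + r2·wrap2 + 2·C·cosβ = 7·3.1416 + 7·3.1416 + 2·35.0000 = 113.9823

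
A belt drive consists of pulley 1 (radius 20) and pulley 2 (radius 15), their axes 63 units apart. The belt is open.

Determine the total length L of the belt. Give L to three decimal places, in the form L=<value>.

L=236.353

open belt: β = asin((r2−r1)/C) = asin(-5/63) = -4.5521°
wrap1 = π − 2β = 189.1041°
wrap2 = π + 2β = 170.8959°
tangent length = C·cosβ = 62.8013
L = r1·wrap1 + r2·wrap2 + 2·C·cosβ = 20·3.3005 + 15·2.9827 + 2·62.8013 = 236.3528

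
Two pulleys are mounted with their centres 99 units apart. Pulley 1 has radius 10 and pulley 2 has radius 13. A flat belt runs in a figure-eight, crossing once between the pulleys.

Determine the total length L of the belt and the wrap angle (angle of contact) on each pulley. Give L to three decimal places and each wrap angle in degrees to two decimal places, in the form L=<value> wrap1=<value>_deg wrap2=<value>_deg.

crossed belt: β = asin((r1+r2)/C) = asin(23/99) = 13.4339°
wrap1 = wrap2 = π + 2β = 206.8678°
tangent length = C·cosβ = 96.2912
L = (r1+r2)·wrap + 2·C·cosβ = 23·3.6105 + 2·96.2912 = 275.6245

L=275.624 wrap1=206.87_deg wrap2=206.87_deg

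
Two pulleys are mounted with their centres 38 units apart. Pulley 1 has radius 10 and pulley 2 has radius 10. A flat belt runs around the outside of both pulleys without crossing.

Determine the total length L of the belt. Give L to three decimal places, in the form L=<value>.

L=138.832

open belt: β = asin((r2−r1)/C) = asin(0/38) = 0.0000°
wrap1 = π − 2β = 180.0000°
wrap2 = π + 2β = 180.0000°
tangent length = C·cosβ = 38.0000
L = r1·wrap1 + r2·wrap2 + 2·C·cosβ = 10·3.1416 + 10·3.1416 + 2·38.0000 = 138.8319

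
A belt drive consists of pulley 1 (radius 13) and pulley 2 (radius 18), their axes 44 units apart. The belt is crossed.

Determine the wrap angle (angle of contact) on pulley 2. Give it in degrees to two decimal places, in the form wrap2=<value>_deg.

wrap2=269.59_deg

crossed belt: β = asin((r1+r2)/C) = asin(31/44) = 44.7928°
wrap1 = wrap2 = π + 2β = 269.5857°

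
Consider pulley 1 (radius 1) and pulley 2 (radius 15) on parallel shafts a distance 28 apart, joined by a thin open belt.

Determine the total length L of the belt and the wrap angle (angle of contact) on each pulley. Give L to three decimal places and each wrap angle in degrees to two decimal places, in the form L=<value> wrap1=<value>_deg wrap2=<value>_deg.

open belt: β = asin((r2−r1)/C) = asin(14/28) = 30.0000°
wrap1 = π − 2β = 120.0000°
wrap2 = π + 2β = 240.0000°
tangent length = C·cosβ = 24.2487
L = r1·wrap1 + r2·wrap2 + 2·C·cosβ = 1·2.0944 + 15·4.1888 + 2·24.2487 = 113.4237

L=113.424 wrap1=120.00_deg wrap2=240.00_deg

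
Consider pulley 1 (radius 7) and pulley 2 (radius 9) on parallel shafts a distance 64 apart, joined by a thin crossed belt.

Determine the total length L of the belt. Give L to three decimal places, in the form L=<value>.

crossed belt: β = asin((r1+r2)/C) = asin(16/64) = 14.4775°
wrap1 = wrap2 = π + 2β = 208.9550°
tangent length = C·cosβ = 61.9677
L = (r1+r2)·wrap + 2·C·cosβ = 16·3.6470 + 2·61.9677 = 182.2867

L=182.287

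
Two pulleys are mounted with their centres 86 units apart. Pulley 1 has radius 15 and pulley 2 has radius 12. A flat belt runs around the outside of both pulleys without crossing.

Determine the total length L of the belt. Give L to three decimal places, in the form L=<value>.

open belt: β = asin((r2−r1)/C) = asin(-3/86) = -1.9991°
wrap1 = π − 2β = 183.9982°
wrap2 = π + 2β = 176.0018°
tangent length = C·cosβ = 85.9477
L = r1·wrap1 + r2·wrap2 + 2·C·cosβ = 15·3.2114 + 12·3.0718 + 2·85.9477 = 256.9277

L=256.928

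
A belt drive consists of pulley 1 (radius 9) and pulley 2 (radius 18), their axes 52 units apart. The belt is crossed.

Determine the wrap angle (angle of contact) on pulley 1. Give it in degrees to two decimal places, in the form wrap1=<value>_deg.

wrap1=242.56_deg

crossed belt: β = asin((r1+r2)/C) = asin(27/52) = 31.2807°
wrap1 = wrap2 = π + 2β = 242.5613°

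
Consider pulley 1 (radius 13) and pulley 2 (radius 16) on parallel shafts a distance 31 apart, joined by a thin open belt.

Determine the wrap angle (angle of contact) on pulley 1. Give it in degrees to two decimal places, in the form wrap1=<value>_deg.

open belt: β = asin((r2−r1)/C) = asin(3/31) = 5.5534°
wrap1 = π − 2β = 168.8931°
wrap2 = π + 2β = 191.1069°

wrap1=168.89_deg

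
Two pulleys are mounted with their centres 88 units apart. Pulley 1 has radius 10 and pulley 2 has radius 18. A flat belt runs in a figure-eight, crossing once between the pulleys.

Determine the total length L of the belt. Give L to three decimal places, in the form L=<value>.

crossed belt: β = asin((r1+r2)/C) = asin(28/88) = 18.5530°
wrap1 = wrap2 = π + 2β = 217.1060°
tangent length = C·cosβ = 83.4266
L = (r1+r2)·wrap + 2·C·cosβ = 28·3.7892 + 2·83.4266 = 272.9512

L=272.951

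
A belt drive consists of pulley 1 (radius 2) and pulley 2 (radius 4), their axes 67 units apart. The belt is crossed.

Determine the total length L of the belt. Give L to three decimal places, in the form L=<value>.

L=153.387

crossed belt: β = asin((r1+r2)/C) = asin(6/67) = 5.1378°
wrap1 = wrap2 = π + 2β = 190.2757°
tangent length = C·cosβ = 66.7308
L = (r1+r2)·wrap + 2·C·cosβ = 6·3.3209 + 2·66.7308 = 153.3872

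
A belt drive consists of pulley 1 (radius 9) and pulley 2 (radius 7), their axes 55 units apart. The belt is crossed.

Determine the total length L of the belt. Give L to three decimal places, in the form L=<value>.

L=164.954

crossed belt: β = asin((r1+r2)/C) = asin(16/55) = 16.9124°
wrap1 = wrap2 = π + 2β = 213.8248°
tangent length = C·cosβ = 52.6213
L = (r1+r2)·wrap + 2·C·cosβ = 16·3.7319 + 2·52.6213 = 164.9537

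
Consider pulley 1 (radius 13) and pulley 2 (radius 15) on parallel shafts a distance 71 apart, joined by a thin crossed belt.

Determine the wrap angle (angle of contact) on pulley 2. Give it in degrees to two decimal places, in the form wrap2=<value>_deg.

crossed belt: β = asin((r1+r2)/C) = asin(28/71) = 23.2265°
wrap1 = wrap2 = π + 2β = 226.4529°

wrap2=226.45_deg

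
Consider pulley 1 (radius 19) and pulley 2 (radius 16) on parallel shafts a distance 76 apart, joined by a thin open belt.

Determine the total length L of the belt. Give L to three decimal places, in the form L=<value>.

open belt: β = asin((r2−r1)/C) = asin(-3/76) = -2.2623°
wrap1 = π − 2β = 184.5245°
wrap2 = π + 2β = 175.4755°
tangent length = C·cosβ = 75.9408
L = r1·wrap1 + r2·wrap2 + 2·C·cosβ = 19·3.2206 + 16·3.0626 + 2·75.9408 = 262.0742

L=262.074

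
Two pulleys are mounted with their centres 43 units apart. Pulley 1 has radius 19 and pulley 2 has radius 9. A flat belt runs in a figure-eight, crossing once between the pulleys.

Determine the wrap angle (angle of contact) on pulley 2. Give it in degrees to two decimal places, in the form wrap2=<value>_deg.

wrap2=261.26_deg

crossed belt: β = asin((r1+r2)/C) = asin(28/43) = 40.6293°
wrap1 = wrap2 = π + 2β = 261.2587°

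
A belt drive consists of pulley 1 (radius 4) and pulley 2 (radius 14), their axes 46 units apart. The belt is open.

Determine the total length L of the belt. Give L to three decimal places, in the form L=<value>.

open belt: β = asin((r2−r1)/C) = asin(10/46) = 12.5559°
wrap1 = π − 2β = 154.8883°
wrap2 = π + 2β = 205.1117°
tangent length = C·cosβ = 44.8999
L = r1·wrap1 + r2·wrap2 + 2·C·cosβ = 4·2.7033 + 14·3.5799 + 2·44.8999 = 150.7313

L=150.731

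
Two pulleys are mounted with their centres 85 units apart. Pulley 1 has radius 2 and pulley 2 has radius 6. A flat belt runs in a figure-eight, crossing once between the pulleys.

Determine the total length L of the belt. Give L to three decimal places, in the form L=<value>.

L=195.886

crossed belt: β = asin((r1+r2)/C) = asin(8/85) = 5.4005°
wrap1 = wrap2 = π + 2β = 190.8011°
tangent length = C·cosβ = 84.6227
L = (r1+r2)·wrap + 2·C·cosβ = 8·3.3301 + 2·84.6227 = 195.8862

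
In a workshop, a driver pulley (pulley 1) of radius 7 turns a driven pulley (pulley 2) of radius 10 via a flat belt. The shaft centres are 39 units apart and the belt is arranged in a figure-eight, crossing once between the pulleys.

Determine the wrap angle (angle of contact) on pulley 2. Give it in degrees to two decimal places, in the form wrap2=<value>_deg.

wrap2=231.68_deg

crossed belt: β = asin((r1+r2)/C) = asin(17/39) = 25.8424°
wrap1 = wrap2 = π + 2β = 231.6848°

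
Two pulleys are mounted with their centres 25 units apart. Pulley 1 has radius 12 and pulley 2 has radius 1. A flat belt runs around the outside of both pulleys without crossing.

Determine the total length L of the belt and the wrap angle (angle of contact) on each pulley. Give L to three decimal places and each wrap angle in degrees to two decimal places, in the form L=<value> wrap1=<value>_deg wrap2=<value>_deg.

L=95.764 wrap1=232.21_deg wrap2=127.79_deg

open belt: β = asin((r2−r1)/C) = asin(-11/25) = -26.1039°
wrap1 = π − 2β = 232.2078°
wrap2 = π + 2β = 127.7922°
tangent length = C·cosβ = 22.4499
L = r1·wrap1 + r2·wrap2 + 2·C·cosβ = 12·4.0528 + 1·2.2304 + 2·22.4499 = 95.7638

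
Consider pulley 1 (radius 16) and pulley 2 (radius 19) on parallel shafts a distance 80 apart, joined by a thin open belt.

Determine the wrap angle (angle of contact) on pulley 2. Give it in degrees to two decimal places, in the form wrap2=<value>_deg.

wrap2=184.30_deg

open belt: β = asin((r2−r1)/C) = asin(3/80) = 2.1491°
wrap1 = π − 2β = 175.7018°
wrap2 = π + 2β = 184.2982°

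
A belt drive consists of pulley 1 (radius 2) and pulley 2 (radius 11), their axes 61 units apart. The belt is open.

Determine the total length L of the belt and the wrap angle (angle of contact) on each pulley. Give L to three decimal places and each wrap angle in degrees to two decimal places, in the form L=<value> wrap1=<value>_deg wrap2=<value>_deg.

open belt: β = asin((r2−r1)/C) = asin(9/61) = 8.4844°
wrap1 = π − 2β = 163.0311°
wrap2 = π + 2β = 196.9689°
tangent length = C·cosβ = 60.3324
L = r1·wrap1 + r2·wrap2 + 2·C·cosβ = 2·2.8454 + 11·3.4378 + 2·60.3324 = 164.1710

L=164.171 wrap1=163.03_deg wrap2=196.97_deg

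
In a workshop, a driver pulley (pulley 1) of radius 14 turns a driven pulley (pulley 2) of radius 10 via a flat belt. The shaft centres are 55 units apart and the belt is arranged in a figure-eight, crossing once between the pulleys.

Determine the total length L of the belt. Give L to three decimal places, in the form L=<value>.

L=196.048

crossed belt: β = asin((r1+r2)/C) = asin(24/55) = 25.8721°
wrap1 = wrap2 = π + 2β = 231.7442°
tangent length = C·cosβ = 49.4874
L = (r1+r2)·wrap + 2·C·cosβ = 24·4.0447 + 2·49.4874 = 196.0475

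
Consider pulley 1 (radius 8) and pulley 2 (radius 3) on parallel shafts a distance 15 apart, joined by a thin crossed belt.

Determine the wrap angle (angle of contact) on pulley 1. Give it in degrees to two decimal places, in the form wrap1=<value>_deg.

wrap1=274.33_deg

crossed belt: β = asin((r1+r2)/C) = asin(11/15) = 47.1666°
wrap1 = wrap2 = π + 2β = 274.3331°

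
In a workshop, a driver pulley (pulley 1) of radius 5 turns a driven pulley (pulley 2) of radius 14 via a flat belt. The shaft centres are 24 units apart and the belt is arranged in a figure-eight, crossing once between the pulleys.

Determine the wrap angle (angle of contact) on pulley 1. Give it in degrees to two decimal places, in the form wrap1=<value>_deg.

wrap1=284.68_deg

crossed belt: β = asin((r1+r2)/C) = asin(19/24) = 52.3415°
wrap1 = wrap2 = π + 2β = 284.6831°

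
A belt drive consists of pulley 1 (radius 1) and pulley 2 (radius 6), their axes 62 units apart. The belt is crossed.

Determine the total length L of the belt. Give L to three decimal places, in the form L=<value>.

L=146.782

crossed belt: β = asin((r1+r2)/C) = asin(7/62) = 6.4827°
wrap1 = wrap2 = π + 2β = 192.9654°
tangent length = C·cosβ = 61.6036
L = (r1+r2)·wrap + 2·C·cosβ = 7·3.3679 + 2·61.6036 = 146.7823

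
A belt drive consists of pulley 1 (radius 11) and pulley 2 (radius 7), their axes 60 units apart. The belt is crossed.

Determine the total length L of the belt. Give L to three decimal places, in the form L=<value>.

L=181.990

crossed belt: β = asin((r1+r2)/C) = asin(18/60) = 17.4576°
wrap1 = wrap2 = π + 2β = 214.9152°
tangent length = C·cosβ = 57.2364
L = (r1+r2)·wrap + 2·C·cosβ = 18·3.7510 + 2·57.2364 = 181.9903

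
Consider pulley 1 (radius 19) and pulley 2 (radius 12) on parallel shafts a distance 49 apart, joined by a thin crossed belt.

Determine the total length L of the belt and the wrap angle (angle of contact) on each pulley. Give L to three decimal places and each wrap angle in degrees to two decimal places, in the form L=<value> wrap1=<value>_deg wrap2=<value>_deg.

crossed belt: β = asin((r1+r2)/C) = asin(31/49) = 39.2461°
wrap1 = wrap2 = π + 2β = 258.4923°
tangent length = C·cosβ = 37.9473
L = (r1+r2)·wrap + 2·C·cosβ = 31·4.5115 + 2·37.9473 = 215.7524

L=215.752 wrap1=258.49_deg wrap2=258.49_deg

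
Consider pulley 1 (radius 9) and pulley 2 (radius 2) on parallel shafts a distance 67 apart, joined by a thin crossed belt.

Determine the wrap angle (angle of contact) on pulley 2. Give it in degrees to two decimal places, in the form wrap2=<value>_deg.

crossed belt: β = asin((r1+r2)/C) = asin(11/67) = 9.4496°
wrap1 = wrap2 = π + 2β = 198.8991°

wrap2=198.90_deg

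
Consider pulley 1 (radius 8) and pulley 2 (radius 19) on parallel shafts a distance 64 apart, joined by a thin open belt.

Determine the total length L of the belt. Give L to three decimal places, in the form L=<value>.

open belt: β = asin((r2−r1)/C) = asin(11/64) = 9.8969°
wrap1 = π − 2β = 160.2063°
wrap2 = π + 2β = 199.7937°
tangent length = C·cosβ = 63.0476
L = r1·wrap1 + r2·wrap2 + 2·C·cosβ = 8·2.7961 + 19·3.4871 + 2·63.0476 = 214.7183

L=214.718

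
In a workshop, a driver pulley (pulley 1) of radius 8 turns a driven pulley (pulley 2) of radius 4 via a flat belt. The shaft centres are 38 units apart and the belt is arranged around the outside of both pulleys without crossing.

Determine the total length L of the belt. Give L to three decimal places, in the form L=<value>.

open belt: β = asin((r2−r1)/C) = asin(-4/38) = -6.0423°
wrap1 = π − 2β = 192.0847°
wrap2 = π + 2β = 167.9153°
tangent length = C·cosβ = 37.7889
L = r1·wrap1 + r2·wrap2 + 2·C·cosβ = 8·3.3525 + 4·2.9307 + 2·37.7889 = 114.1206

L=114.121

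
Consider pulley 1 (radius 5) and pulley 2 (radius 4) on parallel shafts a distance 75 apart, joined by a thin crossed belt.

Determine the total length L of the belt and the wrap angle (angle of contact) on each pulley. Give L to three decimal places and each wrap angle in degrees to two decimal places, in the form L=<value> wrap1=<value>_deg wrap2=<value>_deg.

crossed belt: β = asin((r1+r2)/C) = asin(9/75) = 6.8921°
wrap1 = wrap2 = π + 2β = 193.7842°
tangent length = C·cosβ = 74.4580
L = (r1+r2)·wrap + 2·C·cosβ = 9·3.3822 + 2·74.4580 = 179.3556

L=179.356 wrap1=193.78_deg wrap2=193.78_deg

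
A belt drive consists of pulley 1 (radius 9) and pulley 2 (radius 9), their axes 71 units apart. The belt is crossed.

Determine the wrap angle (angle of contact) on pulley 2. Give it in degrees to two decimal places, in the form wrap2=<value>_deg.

crossed belt: β = asin((r1+r2)/C) = asin(18/71) = 14.6860°
wrap1 = wrap2 = π + 2β = 209.3719°

wrap2=209.37_deg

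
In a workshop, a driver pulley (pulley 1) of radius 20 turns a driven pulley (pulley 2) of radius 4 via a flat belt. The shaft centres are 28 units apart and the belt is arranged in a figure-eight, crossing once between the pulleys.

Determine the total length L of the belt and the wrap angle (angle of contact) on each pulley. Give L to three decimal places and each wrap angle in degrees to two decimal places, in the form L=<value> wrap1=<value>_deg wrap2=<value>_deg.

crossed belt: β = asin((r1+r2)/C) = asin(24/28) = 58.9973°
wrap1 = wrap2 = π + 2β = 297.9946°
tangent length = C·cosβ = 14.4222
L = (r1+r2)·wrap + 2·C·cosβ = 24·5.2010 + 2·14.4222 = 153.6681

L=153.668 wrap1=297.99_deg wrap2=297.99_deg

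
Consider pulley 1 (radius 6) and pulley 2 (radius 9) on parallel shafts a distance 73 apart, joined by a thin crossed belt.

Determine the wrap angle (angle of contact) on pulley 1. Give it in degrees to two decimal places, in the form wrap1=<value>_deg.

wrap1=203.72_deg

crossed belt: β = asin((r1+r2)/C) = asin(15/73) = 11.8576°
wrap1 = wrap2 = π + 2β = 203.7151°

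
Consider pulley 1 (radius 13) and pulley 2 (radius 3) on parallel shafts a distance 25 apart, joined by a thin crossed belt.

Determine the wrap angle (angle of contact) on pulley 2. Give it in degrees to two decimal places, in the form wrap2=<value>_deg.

crossed belt: β = asin((r1+r2)/C) = asin(16/25) = 39.7918°
wrap1 = wrap2 = π + 2β = 259.5836°

wrap2=259.58_deg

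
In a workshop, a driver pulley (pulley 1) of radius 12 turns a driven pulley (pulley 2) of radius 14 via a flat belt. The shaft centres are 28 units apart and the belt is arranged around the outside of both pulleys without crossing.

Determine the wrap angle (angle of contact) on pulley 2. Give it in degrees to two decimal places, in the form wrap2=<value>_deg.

wrap2=188.19_deg

open belt: β = asin((r2−r1)/C) = asin(2/28) = 4.0960°
wrap1 = π − 2β = 171.8079°
wrap2 = π + 2β = 188.1921°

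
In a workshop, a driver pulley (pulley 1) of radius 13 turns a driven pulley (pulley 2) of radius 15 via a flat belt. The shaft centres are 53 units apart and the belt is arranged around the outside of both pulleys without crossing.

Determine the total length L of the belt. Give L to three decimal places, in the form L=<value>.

open belt: β = asin((r2−r1)/C) = asin(2/53) = 2.1626°
wrap1 = π − 2β = 175.6748°
wrap2 = π + 2β = 184.3252°
tangent length = C·cosβ = 52.9623
L = r1·wrap1 + r2·wrap2 + 2·C·cosβ = 13·3.0661 + 15·3.2171 + 2·52.9623 = 194.0401

L=194.040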